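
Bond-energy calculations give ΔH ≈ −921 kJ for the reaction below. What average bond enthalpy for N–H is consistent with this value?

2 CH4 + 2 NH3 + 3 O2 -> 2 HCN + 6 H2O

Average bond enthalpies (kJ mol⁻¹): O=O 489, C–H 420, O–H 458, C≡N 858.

D(N–H) ≈ 384 kJ/mol

Let D be the N–H bond energy.
Σ(broken) = 8×420 + 6×D + 3×489 = 4827 + 6D
Σ(formed) = 2×858 + 2×420 + 12×458 = 8052
ΔH = Σ(broken) − Σ(formed) = (4827 + 6D) − (8052) = −3225 + 6D
Setting this equal to −921 kJ gives 6D = 2304, so D = 384 kJ/mol.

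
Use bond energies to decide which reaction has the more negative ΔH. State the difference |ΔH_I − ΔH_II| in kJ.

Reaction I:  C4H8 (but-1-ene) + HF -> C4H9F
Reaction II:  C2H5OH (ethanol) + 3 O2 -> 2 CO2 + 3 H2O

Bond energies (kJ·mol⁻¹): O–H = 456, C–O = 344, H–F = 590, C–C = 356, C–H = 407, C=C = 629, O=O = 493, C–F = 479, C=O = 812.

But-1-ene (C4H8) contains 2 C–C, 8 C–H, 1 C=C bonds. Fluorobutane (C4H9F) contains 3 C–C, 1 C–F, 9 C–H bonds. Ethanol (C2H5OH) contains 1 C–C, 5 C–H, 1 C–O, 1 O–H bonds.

Reaction II, by 1291 kJ

Reaction I:
  Bonds broken (reactants):
    C–C: 2 × 356 = 712
    C–H: 8 × 407 = 3256
    C=C: 1 × 629 = 629
    H–F: 1 × 590 = 590
    Σ(broken) = 5187 kJ
  Bonds formed (products):
    C–C: 3 × 356 = 1068
    C–F: 1 × 479 = 479
    C–H: 9 × 407 = 3663
    Σ(formed) = 5210 kJ
  ΔH_I = 5187 − 5210 = −23 kJ
Reaction II:
  Bonds broken (reactants):
    C–C: 1 × 356 = 356
    C–H: 5 × 407 = 2035
    C–O: 1 × 344 = 344
    O–H: 1 × 456 = 456
    O=O: 3 × 493 = 1479
    Σ(broken) = 4670 kJ
  Bonds formed (products):
    C=O: 4 × 812 = 3248
    O–H: 6 × 456 = 2736
    Σ(formed) = 5984 kJ
  ΔH_II = 4670 − 5984 = −1314 kJ
ΔH_I − ΔH_II = +1291 kJ, so reaction II has the more negative ΔH; |ΔH_I − ΔH_II| = 1291 kJ.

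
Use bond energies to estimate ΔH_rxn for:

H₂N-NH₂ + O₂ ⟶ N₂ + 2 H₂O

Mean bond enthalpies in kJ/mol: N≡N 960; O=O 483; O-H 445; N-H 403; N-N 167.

Bonds broken (reactants):
  N-H: 4 × 403 = 1612
  N-N: 1 × 167 = 167
  O=O: 1 × 483 = 483
  Σ(broken) = 2262 kJ
Bonds formed (products):
  N≡N: 1 × 960 = 960
  O-H: 4 × 445 = 1780
  Σ(formed) = 2740 kJ
ΔH = Σ(broken) − Σ(formed) = 2262 − 2740 = −478 kJ

ΔH ≈ −478 kJ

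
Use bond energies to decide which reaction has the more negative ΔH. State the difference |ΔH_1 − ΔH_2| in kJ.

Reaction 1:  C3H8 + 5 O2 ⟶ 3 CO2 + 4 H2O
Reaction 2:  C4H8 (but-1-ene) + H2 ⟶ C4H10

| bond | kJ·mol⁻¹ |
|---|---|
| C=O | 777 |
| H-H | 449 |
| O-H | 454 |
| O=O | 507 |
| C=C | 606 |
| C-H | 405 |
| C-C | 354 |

Reaction 1, by 1702 kJ

Reaction 1:
  Bonds broken (reactants):
    C-C: 2 × 354 = 708
    C-H: 8 × 405 = 3240
    O=O: 5 × 507 = 2535
    Σ(broken) = 6483 kJ
  Bonds formed (products):
    C=O: 6 × 777 = 4662
    O-H: 8 × 454 = 3632
    Σ(formed) = 8294 kJ
  ΔH_1 = 6483 − 8294 = −1811 kJ
Reaction 2:
  Bonds broken (reactants):
    C-C: 2 × 354 = 708
    C-H: 8 × 405 = 3240
    C=C: 1 × 606 = 606
    H-H: 1 × 449 = 449
    Σ(broken) = 5003 kJ
  Bonds formed (products):
    C-C: 3 × 354 = 1062
    C-H: 10 × 405 = 4050
    Σ(formed) = 5112 kJ
  ΔH_2 = 5003 − 5112 = −109 kJ
ΔH_1 − ΔH_2 = −1702 kJ, so reaction 1 has the more negative ΔH; |ΔH_1 − ΔH_2| = 1702 kJ.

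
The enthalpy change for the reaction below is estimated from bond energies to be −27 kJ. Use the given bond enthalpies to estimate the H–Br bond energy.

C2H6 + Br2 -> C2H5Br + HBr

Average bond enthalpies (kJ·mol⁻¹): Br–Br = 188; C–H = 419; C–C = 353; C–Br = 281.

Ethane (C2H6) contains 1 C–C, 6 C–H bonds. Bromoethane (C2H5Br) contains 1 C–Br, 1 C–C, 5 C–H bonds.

D(H–Br) ≈ 353 kJ/mol

Let D be the H–Br bond energy.
Σ(broken) = 1×188 + 1×353 + 6×419 = 3055
Σ(formed) = 1×281 + 1×353 + 5×419 + 1×D = 2729 + D
ΔH = Σ(broken) − Σ(formed) = (3055) − (2729 + D) = +326 − D
Setting this equal to −27 kJ gives D = 353 kJ/mol.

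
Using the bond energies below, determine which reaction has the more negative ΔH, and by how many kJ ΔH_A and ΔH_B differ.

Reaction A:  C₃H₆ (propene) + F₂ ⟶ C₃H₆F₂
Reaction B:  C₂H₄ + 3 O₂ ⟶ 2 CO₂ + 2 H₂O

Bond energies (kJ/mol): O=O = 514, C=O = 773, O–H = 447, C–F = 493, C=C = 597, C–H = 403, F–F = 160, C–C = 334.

Reaction A:
  Bonds broken (reactants):
    C–C: 1 × 334 = 334
    C–H: 6 × 403 = 2418
    C=C: 1 × 597 = 597
    F–F: 1 × 160 = 160
    Σ(broken) = 3509 kJ
  Bonds formed (products):
    C–C: 2 × 334 = 668
    C–F: 2 × 493 = 986
    C–H: 6 × 403 = 2418
    Σ(formed) = 4072 kJ
  ΔH_A = 3509 − 4072 = −563 kJ
Reaction B:
  Bonds broken (reactants):
    C–H: 4 × 403 = 1612
    C=C: 1 × 597 = 597
    O=O: 3 × 514 = 1542
    Σ(broken) = 3751 kJ
  Bonds formed (products):
    C=O: 4 × 773 = 3092
    O–H: 4 × 447 = 1788
    Σ(formed) = 4880 kJ
  ΔH_B = 3751 − 4880 = −1129 kJ
ΔH_A − ΔH_B = +566 kJ, so reaction B has the more negative ΔH; |ΔH_A − ΔH_B| = 566 kJ.

Reaction B, by 566 kJ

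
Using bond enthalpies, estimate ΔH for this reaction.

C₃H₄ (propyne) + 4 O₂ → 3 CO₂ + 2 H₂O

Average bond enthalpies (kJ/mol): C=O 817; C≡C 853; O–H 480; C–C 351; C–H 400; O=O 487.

ΔH ≈ −2070 kJ

Bonds broken (reactants):
  C≡C: 1 × 853 = 853
  C–C: 1 × 351 = 351
  C–H: 4 × 400 = 1600
  O=O: 4 × 487 = 1948
  Σ(broken) = 4752 kJ
Bonds formed (products):
  C=O: 6 × 817 = 4902
  O–H: 4 × 480 = 1920
  Σ(formed) = 6822 kJ
ΔH = Σ(broken) − Σ(formed) = 4752 − 6822 = −2070 kJ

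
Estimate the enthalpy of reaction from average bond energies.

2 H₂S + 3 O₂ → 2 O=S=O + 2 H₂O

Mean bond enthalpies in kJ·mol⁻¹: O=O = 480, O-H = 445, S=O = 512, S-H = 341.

ΔH ≈ −1024 kJ

Bonds broken (reactants):
  O=O: 3 × 480 = 1440
  S-H: 4 × 341 = 1364
  Σ(broken) = 2804 kJ
Bonds formed (products):
  O-H: 4 × 445 = 1780
  S=O: 4 × 512 = 2048
  Σ(formed) = 3828 kJ
ΔH = Σ(broken) − Σ(formed) = 2804 − 3828 = −1024 kJ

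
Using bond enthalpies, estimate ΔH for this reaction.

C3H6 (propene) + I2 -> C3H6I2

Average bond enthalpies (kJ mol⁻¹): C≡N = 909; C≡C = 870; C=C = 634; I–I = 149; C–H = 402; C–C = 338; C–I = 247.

Bonds broken (reactants):
  C–C: 1 × 338 = 338
  C–H: 6 × 402 = 2412
  C=C: 1 × 634 = 634
  I–I: 1 × 149 = 149
  Σ(broken) = 3533 kJ
Bonds formed (products):
  C–C: 2 × 338 = 676
  C–H: 6 × 402 = 2412
  C–I: 2 × 247 = 494
  Σ(formed) = 3582 kJ
ΔH = Σ(broken) − Σ(formed) = 3533 − 3582 = −49 kJ

ΔH ≈ −49 kJ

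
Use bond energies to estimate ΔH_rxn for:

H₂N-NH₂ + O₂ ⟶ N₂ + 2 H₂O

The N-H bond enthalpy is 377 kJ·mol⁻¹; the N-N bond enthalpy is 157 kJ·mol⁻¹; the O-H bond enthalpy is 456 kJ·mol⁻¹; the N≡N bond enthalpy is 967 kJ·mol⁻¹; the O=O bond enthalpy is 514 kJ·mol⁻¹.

Bonds broken (reactants):
  N-H: 4 × 377 = 1508
  N-N: 1 × 157 = 157
  O=O: 1 × 514 = 514
  Σ(broken) = 2179 kJ
Bonds formed (products):
  N≡N: 1 × 967 = 967
  O-H: 4 × 456 = 1824
  Σ(formed) = 2791 kJ
ΔH = Σ(broken) − Σ(formed) = 2179 − 2791 = −612 kJ

ΔH ≈ −612 kJ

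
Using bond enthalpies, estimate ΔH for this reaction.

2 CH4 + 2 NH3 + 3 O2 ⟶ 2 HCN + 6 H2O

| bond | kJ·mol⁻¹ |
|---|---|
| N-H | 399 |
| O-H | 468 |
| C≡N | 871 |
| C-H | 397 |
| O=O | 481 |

ΔH ≈ −1139 kJ

Bonds broken (reactants):
  C-H: 8 × 397 = 3176
  N-H: 6 × 399 = 2394
  O=O: 3 × 481 = 1443
  Σ(broken) = 7013 kJ
Bonds formed (products):
  C≡N: 2 × 871 = 1742
  C-H: 2 × 397 = 794
  O-H: 12 × 468 = 5616
  Σ(formed) = 8152 kJ
ΔH = Σ(broken) − Σ(formed) = 7013 − 8152 = −1139 kJ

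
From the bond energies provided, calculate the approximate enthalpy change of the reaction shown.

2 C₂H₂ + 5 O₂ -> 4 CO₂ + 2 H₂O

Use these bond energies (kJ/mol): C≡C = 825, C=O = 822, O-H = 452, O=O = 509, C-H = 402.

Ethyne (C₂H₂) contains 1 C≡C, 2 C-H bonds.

ΔH ≈ −2581 kJ

Bonds broken (reactants):
  C≡C: 2 × 825 = 1650
  C-H: 4 × 402 = 1608
  O=O: 5 × 509 = 2545
  Σ(broken) = 5803 kJ
Bonds formed (products):
  C=O: 8 × 822 = 6576
  O-H: 4 × 452 = 1808
  Σ(formed) = 8384 kJ
ΔH = Σ(broken) − Σ(formed) = 5803 − 8384 = −2581 kJ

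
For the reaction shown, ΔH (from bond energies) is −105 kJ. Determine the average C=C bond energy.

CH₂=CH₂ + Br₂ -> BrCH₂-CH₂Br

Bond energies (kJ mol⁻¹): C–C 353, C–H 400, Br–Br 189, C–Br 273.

Let D be the C=C bond energy.
Σ(broken) = 1×189 + 4×400 + 1×D = 1789 + D
Σ(formed) = 2×273 + 1×353 + 4×400 = 2499
ΔH = Σ(broken) − Σ(formed) = (1789 + D) − (2499) = −710 + D
Setting this equal to −105 kJ gives D = 605 kJ/mol.

D(C=C) ≈ 605 kJ/mol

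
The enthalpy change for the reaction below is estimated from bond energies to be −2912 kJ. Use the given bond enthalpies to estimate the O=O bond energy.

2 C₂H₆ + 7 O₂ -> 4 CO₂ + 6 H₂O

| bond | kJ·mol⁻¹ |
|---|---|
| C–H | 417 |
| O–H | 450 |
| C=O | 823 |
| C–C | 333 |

D(O=O) ≈ 486 kJ/mol

Let D be the O=O bond energy.
Σ(broken) = 2×333 + 12×417 + 7×D = 5670 + 7D
Σ(formed) = 8×823 + 12×450 = 11984
ΔH = Σ(broken) − Σ(formed) = (5670 + 7D) − (11984) = −6314 + 7D
Setting this equal to −2912 kJ gives 7D = 3402, so D = 486 kJ/mol.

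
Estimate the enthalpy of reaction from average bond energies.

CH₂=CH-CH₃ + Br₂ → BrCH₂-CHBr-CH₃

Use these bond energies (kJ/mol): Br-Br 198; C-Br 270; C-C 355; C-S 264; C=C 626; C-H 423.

Bonds broken (reactants):
  Br-Br: 1 × 198 = 198
  C-C: 1 × 355 = 355
  C-H: 6 × 423 = 2538
  C=C: 1 × 626 = 626
  Σ(broken) = 3717 kJ
Bonds formed (products):
  C-Br: 2 × 270 = 540
  C-C: 2 × 355 = 710
  C-H: 6 × 423 = 2538
  Σ(formed) = 3788 kJ
ΔH = Σ(broken) − Σ(formed) = 3717 − 3788 = −71 kJ

ΔH ≈ −71 kJ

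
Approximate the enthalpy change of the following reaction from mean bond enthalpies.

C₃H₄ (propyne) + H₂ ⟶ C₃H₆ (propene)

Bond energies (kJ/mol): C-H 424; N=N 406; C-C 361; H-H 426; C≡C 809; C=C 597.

ΔH ≈ −210 kJ

Bonds broken (reactants):
  C≡C: 1 × 809 = 809
  C-C: 1 × 361 = 361
  C-H: 4 × 424 = 1696
  H-H: 1 × 426 = 426
  Σ(broken) = 3292 kJ
Bonds formed (products):
  C-C: 1 × 361 = 361
  C-H: 6 × 424 = 2544
  C=C: 1 × 597 = 597
  Σ(formed) = 3502 kJ
ΔH = Σ(broken) − Σ(formed) = 3292 − 3502 = −210 kJ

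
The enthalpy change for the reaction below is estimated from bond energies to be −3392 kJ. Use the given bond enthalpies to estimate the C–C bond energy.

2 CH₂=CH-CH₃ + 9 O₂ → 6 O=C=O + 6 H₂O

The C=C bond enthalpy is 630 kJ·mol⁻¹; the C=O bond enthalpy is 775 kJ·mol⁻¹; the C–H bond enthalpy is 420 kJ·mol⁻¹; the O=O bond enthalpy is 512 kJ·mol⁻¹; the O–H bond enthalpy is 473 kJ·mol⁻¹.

D(C–C) ≈ 338 kJ/mol

Let D be the C–C bond energy.
Σ(broken) = 2×D + 12×420 + 2×630 + 9×512 = 10908 + 2D
Σ(formed) = 12×775 + 12×473 = 14976
ΔH = Σ(broken) − Σ(formed) = (10908 + 2D) − (14976) = −4068 + 2D
Setting this equal to −3392 kJ gives 2D = 676, so D = 338 kJ/mol.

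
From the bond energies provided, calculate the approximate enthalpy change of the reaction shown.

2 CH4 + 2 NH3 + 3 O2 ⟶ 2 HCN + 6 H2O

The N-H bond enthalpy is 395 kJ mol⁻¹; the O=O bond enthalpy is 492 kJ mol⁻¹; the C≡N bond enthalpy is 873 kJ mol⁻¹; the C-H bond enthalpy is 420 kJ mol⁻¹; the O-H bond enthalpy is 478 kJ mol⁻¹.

ΔH ≈ −1116 kJ

Bonds broken (reactants):
  C-H: 8 × 420 = 3360
  N-H: 6 × 395 = 2370
  O=O: 3 × 492 = 1476
  Σ(broken) = 7206 kJ
Bonds formed (products):
  C≡N: 2 × 873 = 1746
  C-H: 2 × 420 = 840
  O-H: 12 × 478 = 5736
  Σ(formed) = 8322 kJ
ΔH = Σ(broken) − Σ(formed) = 7206 − 8322 = −1116 kJ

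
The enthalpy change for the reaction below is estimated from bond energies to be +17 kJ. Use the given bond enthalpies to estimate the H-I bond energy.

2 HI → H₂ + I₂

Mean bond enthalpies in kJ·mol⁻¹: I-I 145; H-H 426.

D(H-I) ≈ 294 kJ/mol

Let D be the H-I bond energy.
Σ(broken) = 2×D = 2D
Σ(formed) = 1×426 + 1×145 = 571
ΔH = Σ(broken) − Σ(formed) = (2D) − (571) = −571 + 2D
Setting this equal to +17 kJ gives 2D = 588, so D = 294 kJ/mol.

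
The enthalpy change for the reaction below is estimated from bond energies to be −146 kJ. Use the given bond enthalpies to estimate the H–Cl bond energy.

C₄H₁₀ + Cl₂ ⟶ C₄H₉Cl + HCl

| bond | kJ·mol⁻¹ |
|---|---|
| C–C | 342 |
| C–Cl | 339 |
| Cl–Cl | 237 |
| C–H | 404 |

D(H–Cl) ≈ 448 kJ/mol

Let D be the H–Cl bond energy.
Σ(broken) = 3×342 + 10×404 + 1×237 = 5303
Σ(formed) = 3×342 + 1×339 + 9×404 + 1×D = 5001 + D
ΔH = Σ(broken) − Σ(formed) = (5303) − (5001 + D) = +302 − D
Setting this equal to −146 kJ gives D = 448 kJ/mol.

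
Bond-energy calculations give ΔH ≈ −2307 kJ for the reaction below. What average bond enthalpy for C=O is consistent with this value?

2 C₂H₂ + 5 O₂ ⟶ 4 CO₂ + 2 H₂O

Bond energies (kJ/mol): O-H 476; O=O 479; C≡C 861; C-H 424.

Let D be the C=O bond energy.
Σ(broken) = 2×861 + 4×424 + 5×479 = 5813
Σ(formed) = 8×D + 4×476 = 1904 + 8D
ΔH = Σ(broken) − Σ(formed) = (5813) − (1904 + 8D) = +3909 − 8D
Setting this equal to −2307 kJ gives 8D = 6216, so D = 777 kJ/mol.

D(C=O) ≈ 777 kJ/mol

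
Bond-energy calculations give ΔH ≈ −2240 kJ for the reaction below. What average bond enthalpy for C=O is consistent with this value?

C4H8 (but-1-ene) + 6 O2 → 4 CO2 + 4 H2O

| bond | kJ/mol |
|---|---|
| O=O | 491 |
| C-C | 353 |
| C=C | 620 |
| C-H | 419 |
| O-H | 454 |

Let D be the C=O bond energy.
Σ(broken) = 2×353 + 8×419 + 1×620 + 6×491 = 7624
Σ(formed) = 8×D + 8×454 = 3632 + 8D
ΔH = Σ(broken) − Σ(formed) = (7624) − (3632 + 8D) = +3992 − 8D
Setting this equal to −2240 kJ gives 8D = 6232, so D = 779 kJ/mol.

D(C=O) ≈ 779 kJ/mol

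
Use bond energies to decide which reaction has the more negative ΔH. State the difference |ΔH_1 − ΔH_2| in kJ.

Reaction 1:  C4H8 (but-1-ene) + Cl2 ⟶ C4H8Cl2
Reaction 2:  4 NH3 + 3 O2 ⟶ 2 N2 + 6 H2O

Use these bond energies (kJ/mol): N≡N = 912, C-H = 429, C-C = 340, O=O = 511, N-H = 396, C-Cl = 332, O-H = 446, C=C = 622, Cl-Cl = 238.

Reaction 2, by 747 kJ

Reaction 1:
  Bonds broken (reactants):
    C-C: 2 × 340 = 680
    C-H: 8 × 429 = 3432
    C=C: 1 × 622 = 622
    Cl-Cl: 1 × 238 = 238
    Σ(broken) = 4972 kJ
  Bonds formed (products):
    C-C: 3 × 340 = 1020
    C-Cl: 2 × 332 = 664
    C-H: 8 × 429 = 3432
    Σ(formed) = 5116 kJ
  ΔH_1 = 4972 − 5116 = −144 kJ
Reaction 2:
  Bonds broken (reactants):
    N-H: 12 × 396 = 4752
    O=O: 3 × 511 = 1533
    Σ(broken) = 6285 kJ
  Bonds formed (products):
    N≡N: 2 × 912 = 1824
    O-H: 12 × 446 = 5352
    Σ(formed) = 7176 kJ
  ΔH_2 = 6285 − 7176 = −891 kJ
ΔH_1 − ΔH_2 = +747 kJ, so reaction 2 has the more negative ΔH; |ΔH_1 − ΔH_2| = 747 kJ.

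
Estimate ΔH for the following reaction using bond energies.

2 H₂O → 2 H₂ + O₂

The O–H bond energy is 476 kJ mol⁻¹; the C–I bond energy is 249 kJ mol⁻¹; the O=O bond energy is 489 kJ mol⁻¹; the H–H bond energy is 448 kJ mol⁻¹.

ΔH ≈ +519 kJ

Bonds broken (reactants):
  O–H: 4 × 476 = 1904
  Σ(broken) = 1904 kJ
Bonds formed (products):
  H–H: 2 × 448 = 896
  O=O: 1 × 489 = 489
  Σ(formed) = 1385 kJ
ΔH = Σ(broken) − Σ(formed) = 1904 − 1385 = +519 kJ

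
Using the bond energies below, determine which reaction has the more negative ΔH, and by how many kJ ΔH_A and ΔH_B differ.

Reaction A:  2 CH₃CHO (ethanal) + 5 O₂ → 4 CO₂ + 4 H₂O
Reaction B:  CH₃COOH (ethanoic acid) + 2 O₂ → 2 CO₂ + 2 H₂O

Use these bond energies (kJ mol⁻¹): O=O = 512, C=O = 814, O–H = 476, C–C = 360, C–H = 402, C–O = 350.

Reaction A:
  Bonds broken (reactants):
    C–C: 2 × 360 = 720
    C–H: 8 × 402 = 3216
    C=O: 2 × 814 = 1628
    O=O: 5 × 512 = 2560
    Σ(broken) = 8124 kJ
  Bonds formed (products):
    C=O: 8 × 814 = 6512
    O–H: 8 × 476 = 3808
    Σ(formed) = 10320 kJ
  ΔH_A = 8124 − 10320 = −2196 kJ
Reaction B:
  Bonds broken (reactants):
    C–C: 1 × 360 = 360
    C–H: 3 × 402 = 1206
    C–O: 1 × 350 = 350
    C=O: 1 × 814 = 814
    O–H: 1 × 476 = 476
    O=O: 2 × 512 = 1024
    Σ(broken) = 4230 kJ
  Bonds formed (products):
    C=O: 4 × 814 = 3256
    O–H: 4 × 476 = 1904
    Σ(formed) = 5160 kJ
  ΔH_B = 4230 − 5160 = −930 kJ
ΔH_A − ΔH_B = −1266 kJ, so reaction A has the more negative ΔH; |ΔH_A − ΔH_B| = 1266 kJ.

Reaction A, by 1266 kJ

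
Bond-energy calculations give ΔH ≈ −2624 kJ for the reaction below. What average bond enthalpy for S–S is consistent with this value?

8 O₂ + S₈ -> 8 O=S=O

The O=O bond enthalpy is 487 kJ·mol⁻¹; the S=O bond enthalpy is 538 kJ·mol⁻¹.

Let D be the S–S bond energy.
Σ(broken) = 8×487 + 8×D = 3896 + 8D
Σ(formed) = 16×538 = 8608
ΔH = Σ(broken) − Σ(formed) = (3896 + 8D) − (8608) = −4712 + 8D
Setting this equal to −2624 kJ gives 8D = 2088, so D = 261 kJ/mol.

D(S–S) ≈ 261 kJ/mol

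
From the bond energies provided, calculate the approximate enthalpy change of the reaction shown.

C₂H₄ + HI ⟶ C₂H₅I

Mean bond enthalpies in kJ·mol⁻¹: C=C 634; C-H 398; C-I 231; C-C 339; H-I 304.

ΔH ≈ −30 kJ

Bonds broken (reactants):
  C-H: 4 × 398 = 1592
  C=C: 1 × 634 = 634
  H-I: 1 × 304 = 304
  Σ(broken) = 2530 kJ
Bonds formed (products):
  C-C: 1 × 339 = 339
  C-H: 5 × 398 = 1990
  C-I: 1 × 231 = 231
  Σ(formed) = 2560 kJ
ΔH = Σ(broken) − Σ(formed) = 2530 − 2560 = −30 kJ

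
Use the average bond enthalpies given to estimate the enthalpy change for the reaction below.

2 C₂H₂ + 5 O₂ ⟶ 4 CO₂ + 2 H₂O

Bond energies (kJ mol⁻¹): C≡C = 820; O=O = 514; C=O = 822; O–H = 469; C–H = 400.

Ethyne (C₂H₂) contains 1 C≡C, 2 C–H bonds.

ΔH ≈ −2642 kJ

Bonds broken (reactants):
  C≡C: 2 × 820 = 1640
  C–H: 4 × 400 = 1600
  O=O: 5 × 514 = 2570
  Σ(broken) = 5810 kJ
Bonds formed (products):
  C=O: 8 × 822 = 6576
  O–H: 4 × 469 = 1876
  Σ(formed) = 8452 kJ
ΔH = Σ(broken) − Σ(formed) = 5810 − 8452 = −2642 kJ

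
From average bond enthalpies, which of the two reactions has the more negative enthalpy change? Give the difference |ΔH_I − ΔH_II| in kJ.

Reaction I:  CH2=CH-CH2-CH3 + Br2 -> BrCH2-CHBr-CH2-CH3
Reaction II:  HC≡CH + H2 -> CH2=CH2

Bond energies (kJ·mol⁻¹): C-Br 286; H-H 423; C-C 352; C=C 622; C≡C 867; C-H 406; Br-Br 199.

Reaction I:
  Bonds broken (reactants):
    Br-Br: 1 × 199 = 199
    C-C: 2 × 352 = 704
    C-H: 8 × 406 = 3248
    C=C: 1 × 622 = 622
    Σ(broken) = 4773 kJ
  Bonds formed (products):
    C-Br: 2 × 286 = 572
    C-C: 3 × 352 = 1056
    C-H: 8 × 406 = 3248
    Σ(formed) = 4876 kJ
  ΔH_I = 4773 − 4876 = −103 kJ
Reaction II:
  Bonds broken (reactants):
    C≡C: 1 × 867 = 867
    C-H: 2 × 406 = 812
    H-H: 1 × 423 = 423
    Σ(broken) = 2102 kJ
  Bonds formed (products):
    C-H: 4 × 406 = 1624
    C=C: 1 × 622 = 622
    Σ(formed) = 2246 kJ
  ΔH_II = 2102 − 2246 = −144 kJ
ΔH_I − ΔH_II = +41 kJ, so reaction II has the more negative ΔH; |ΔH_I − ΔH_II| = 41 kJ.

Reaction II, by 41 kJ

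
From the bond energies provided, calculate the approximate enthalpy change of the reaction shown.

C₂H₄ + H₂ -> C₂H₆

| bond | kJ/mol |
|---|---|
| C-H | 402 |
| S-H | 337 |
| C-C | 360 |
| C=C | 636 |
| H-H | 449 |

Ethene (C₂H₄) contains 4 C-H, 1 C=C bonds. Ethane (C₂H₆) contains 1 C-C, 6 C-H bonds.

ΔH ≈ −79 kJ

Bonds broken (reactants):
  C-H: 4 × 402 = 1608
  C=C: 1 × 636 = 636
  H-H: 1 × 449 = 449
  Σ(broken) = 2693 kJ
Bonds formed (products):
  C-C: 1 × 360 = 360
  C-H: 6 × 402 = 2412
  Σ(formed) = 2772 kJ
ΔH = Σ(broken) − Σ(formed) = 2693 − 2772 = −79 kJ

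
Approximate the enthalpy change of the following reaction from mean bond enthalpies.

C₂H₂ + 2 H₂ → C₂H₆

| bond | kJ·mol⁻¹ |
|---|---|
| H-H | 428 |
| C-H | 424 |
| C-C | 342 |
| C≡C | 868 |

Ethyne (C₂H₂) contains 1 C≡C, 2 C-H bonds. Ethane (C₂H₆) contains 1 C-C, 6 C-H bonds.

ΔH ≈ −314 kJ

Bonds broken (reactants):
  C≡C: 1 × 868 = 868
  C-H: 2 × 424 = 848
  H-H: 2 × 428 = 856
  Σ(broken) = 2572 kJ
Bonds formed (products):
  C-C: 1 × 342 = 342
  C-H: 6 × 424 = 2544
  Σ(formed) = 2886 kJ
ΔH = Σ(broken) − Σ(formed) = 2572 − 2886 = −314 kJ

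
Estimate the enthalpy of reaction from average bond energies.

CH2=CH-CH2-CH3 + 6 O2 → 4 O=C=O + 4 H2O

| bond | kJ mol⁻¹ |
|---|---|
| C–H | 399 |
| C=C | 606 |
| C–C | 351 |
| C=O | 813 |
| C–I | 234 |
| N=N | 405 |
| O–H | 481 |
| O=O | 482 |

Bonds broken (reactants):
  C–C: 2 × 351 = 702
  C–H: 8 × 399 = 3192
  C=C: 1 × 606 = 606
  O=O: 6 × 482 = 2892
  Σ(broken) = 7392 kJ
Bonds formed (products):
  C=O: 8 × 813 = 6504
  O–H: 8 × 481 = 3848
  Σ(formed) = 10352 kJ
ΔH = Σ(broken) − Σ(formed) = 7392 − 10352 = −2960 kJ

ΔH ≈ −2960 kJ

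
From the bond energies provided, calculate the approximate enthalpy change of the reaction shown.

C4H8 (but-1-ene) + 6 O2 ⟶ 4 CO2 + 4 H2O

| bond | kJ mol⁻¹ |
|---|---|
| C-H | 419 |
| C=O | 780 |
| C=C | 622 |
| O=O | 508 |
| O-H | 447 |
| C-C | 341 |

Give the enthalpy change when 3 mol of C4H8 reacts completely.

Bonds broken (reactants):
  C-C: 2 × 341 = 682
  C-H: 8 × 419 = 3352
  C=C: 1 × 622 = 622
  O=O: 6 × 508 = 3048
  Σ(broken) = 7704 kJ
Bonds formed (products):
  C=O: 8 × 780 = 6240
  O-H: 8 × 447 = 3576
  Σ(formed) = 9816 kJ
ΔH = Σ(broken) − Σ(formed) = 7704 − 9816 = −2112 kJ
For 3× the reaction as written: 3 × (−2112) = −6336 kJ

ΔH = −6336 kJ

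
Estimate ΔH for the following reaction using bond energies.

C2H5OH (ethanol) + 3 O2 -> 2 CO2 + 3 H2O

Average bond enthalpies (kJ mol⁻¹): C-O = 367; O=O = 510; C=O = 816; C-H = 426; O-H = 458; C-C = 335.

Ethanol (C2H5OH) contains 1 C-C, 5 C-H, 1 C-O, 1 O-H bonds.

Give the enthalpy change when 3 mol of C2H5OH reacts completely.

ΔH = −3576 kJ

Bonds broken (reactants):
  C-C: 1 × 335 = 335
  C-H: 5 × 426 = 2130
  C-O: 1 × 367 = 367
  O-H: 1 × 458 = 458
  O=O: 3 × 510 = 1530
  Σ(broken) = 4820 kJ
Bonds formed (products):
  C=O: 4 × 816 = 3264
  O-H: 6 × 458 = 2748
  Σ(formed) = 6012 kJ
ΔH = Σ(broken) − Σ(formed) = 4820 − 6012 = −1192 kJ
For 3× the reaction as written: 3 × (−1192) = −3576 kJ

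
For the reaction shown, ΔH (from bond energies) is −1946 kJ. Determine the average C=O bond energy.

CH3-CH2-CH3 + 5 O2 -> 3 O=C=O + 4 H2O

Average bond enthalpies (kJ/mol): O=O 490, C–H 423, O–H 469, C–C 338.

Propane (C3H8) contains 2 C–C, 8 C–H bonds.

D(C=O) ≈ 784 kJ/mol

Let D be the C=O bond energy.
Σ(broken) = 2×338 + 8×423 + 5×490 = 6510
Σ(formed) = 6×D + 8×469 = 3752 + 6D
ΔH = Σ(broken) − Σ(formed) = (6510) − (3752 + 6D) = +2758 − 6D
Setting this equal to −1946 kJ gives 6D = 4704, so D = 784 kJ/mol.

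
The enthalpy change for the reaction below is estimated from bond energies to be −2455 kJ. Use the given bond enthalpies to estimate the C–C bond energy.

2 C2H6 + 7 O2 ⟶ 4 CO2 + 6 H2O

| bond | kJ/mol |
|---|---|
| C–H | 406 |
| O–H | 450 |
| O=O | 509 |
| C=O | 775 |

D(C–C) ≈ 355 kJ/mol

Let D be the C–C bond energy.
Σ(broken) = 2×D + 12×406 + 7×509 = 8435 + 2D
Σ(formed) = 8×775 + 12×450 = 11600
ΔH = Σ(broken) − Σ(formed) = (8435 + 2D) − (11600) = −3165 + 2D
Setting this equal to −2455 kJ gives 2D = 710, so D = 355 kJ/mol.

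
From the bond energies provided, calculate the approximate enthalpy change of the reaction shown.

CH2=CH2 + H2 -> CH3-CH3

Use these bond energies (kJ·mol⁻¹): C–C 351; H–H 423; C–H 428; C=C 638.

ΔH ≈ −146 kJ

Bonds broken (reactants):
  C–H: 4 × 428 = 1712
  C=C: 1 × 638 = 638
  H–H: 1 × 423 = 423
  Σ(broken) = 2773 kJ
Bonds formed (products):
  C–C: 1 × 351 = 351
  C–H: 6 × 428 = 2568
  Σ(formed) = 2919 kJ
ΔH = Σ(broken) − Σ(formed) = 2773 − 2919 = −146 kJ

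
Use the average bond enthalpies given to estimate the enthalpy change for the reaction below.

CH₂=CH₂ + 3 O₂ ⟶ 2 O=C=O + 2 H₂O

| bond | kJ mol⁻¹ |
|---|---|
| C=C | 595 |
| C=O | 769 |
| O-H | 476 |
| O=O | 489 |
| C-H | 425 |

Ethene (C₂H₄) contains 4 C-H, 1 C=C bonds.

Bonds broken (reactants):
  C-H: 4 × 425 = 1700
  C=C: 1 × 595 = 595
  O=O: 3 × 489 = 1467
  Σ(broken) = 3762 kJ
Bonds formed (products):
  C=O: 4 × 769 = 3076
  O-H: 4 × 476 = 1904
  Σ(formed) = 4980 kJ
ΔH = Σ(broken) − Σ(formed) = 3762 − 4980 = −1218 kJ

ΔH ≈ −1218 kJ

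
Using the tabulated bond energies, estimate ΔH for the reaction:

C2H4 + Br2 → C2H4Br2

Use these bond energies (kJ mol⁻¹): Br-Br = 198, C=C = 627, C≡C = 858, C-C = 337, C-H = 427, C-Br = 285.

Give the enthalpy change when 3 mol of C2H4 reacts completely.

ΔH = −246 kJ

Bonds broken (reactants):
  Br-Br: 1 × 198 = 198
  C-H: 4 × 427 = 1708
  C=C: 1 × 627 = 627
  Σ(broken) = 2533 kJ
Bonds formed (products):
  C-Br: 2 × 285 = 570
  C-C: 1 × 337 = 337
  C-H: 4 × 427 = 1708
  Σ(formed) = 2615 kJ
ΔH = Σ(broken) − Σ(formed) = 2533 − 2615 = −82 kJ
For 3× the reaction as written: 3 × (−82) = −246 kJ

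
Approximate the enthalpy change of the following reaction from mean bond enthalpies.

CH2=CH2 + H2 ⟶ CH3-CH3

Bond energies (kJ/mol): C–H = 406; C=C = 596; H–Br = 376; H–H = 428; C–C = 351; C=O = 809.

Bonds broken (reactants):
  C–H: 4 × 406 = 1624
  C=C: 1 × 596 = 596
  H–H: 1 × 428 = 428
  Σ(broken) = 2648 kJ
Bonds formed (products):
  C–C: 1 × 351 = 351
  C–H: 6 × 406 = 2436
  Σ(formed) = 2787 kJ
ΔH = Σ(broken) − Σ(formed) = 2648 − 2787 = −139 kJ

ΔH ≈ −139 kJ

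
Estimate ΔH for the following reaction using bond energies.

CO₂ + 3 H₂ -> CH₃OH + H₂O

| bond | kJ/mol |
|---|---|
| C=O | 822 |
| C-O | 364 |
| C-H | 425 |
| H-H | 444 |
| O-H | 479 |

Bonds broken (reactants):
  C=O: 2 × 822 = 1644
  H-H: 3 × 444 = 1332
  Σ(broken) = 2976 kJ
Bonds formed (products):
  C-H: 3 × 425 = 1275
  C-O: 1 × 364 = 364
  O-H: 3 × 479 = 1437
  Σ(formed) = 3076 kJ
ΔH = Σ(broken) − Σ(formed) = 2976 − 3076 = −100 kJ

ΔH ≈ −100 kJ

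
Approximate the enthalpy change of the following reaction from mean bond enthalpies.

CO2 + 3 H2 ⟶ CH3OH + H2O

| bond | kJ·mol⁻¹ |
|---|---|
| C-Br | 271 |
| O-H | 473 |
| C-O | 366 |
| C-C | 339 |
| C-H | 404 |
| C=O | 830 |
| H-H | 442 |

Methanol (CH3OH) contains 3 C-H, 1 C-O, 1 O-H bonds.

ΔH ≈ −11 kJ

Bonds broken (reactants):
  C=O: 2 × 830 = 1660
  H-H: 3 × 442 = 1326
  Σ(broken) = 2986 kJ
Bonds formed (products):
  C-H: 3 × 404 = 1212
  C-O: 1 × 366 = 366
  O-H: 3 × 473 = 1419
  Σ(formed) = 2997 kJ
ΔH = Σ(broken) − Σ(formed) = 2986 − 2997 = −11 kJ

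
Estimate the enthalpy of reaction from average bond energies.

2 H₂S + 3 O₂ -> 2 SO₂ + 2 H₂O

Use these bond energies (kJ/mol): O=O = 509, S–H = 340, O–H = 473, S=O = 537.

Bonds broken (reactants):
  O=O: 3 × 509 = 1527
  S–H: 4 × 340 = 1360
  Σ(broken) = 2887 kJ
Bonds formed (products):
  O–H: 4 × 473 = 1892
  S=O: 4 × 537 = 2148
  Σ(formed) = 4040 kJ
ΔH = Σ(broken) − Σ(formed) = 2887 − 4040 = −1153 kJ

ΔH ≈ −1153 kJ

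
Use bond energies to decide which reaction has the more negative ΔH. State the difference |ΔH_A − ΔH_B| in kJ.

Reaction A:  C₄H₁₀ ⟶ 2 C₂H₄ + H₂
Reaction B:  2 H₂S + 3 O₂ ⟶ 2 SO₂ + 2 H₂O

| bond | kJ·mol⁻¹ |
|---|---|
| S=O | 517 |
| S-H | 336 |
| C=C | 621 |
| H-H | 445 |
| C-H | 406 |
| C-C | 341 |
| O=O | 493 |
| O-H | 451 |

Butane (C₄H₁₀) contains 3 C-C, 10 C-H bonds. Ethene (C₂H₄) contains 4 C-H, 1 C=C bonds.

Reaction B, by 1197 kJ

Reaction A:
  Bonds broken (reactants):
    C-C: 3 × 341 = 1023
    C-H: 10 × 406 = 4060
    Σ(broken) = 5083 kJ
  Bonds formed (products):
    C-H: 8 × 406 = 3248
    C=C: 2 × 621 = 1242
    H-H: 1 × 445 = 445
    Σ(formed) = 4935 kJ
  ΔH_A = 5083 − 4935 = +148 kJ
Reaction B:
  Bonds broken (reactants):
    O=O: 3 × 493 = 1479
    S-H: 4 × 336 = 1344
    Σ(broken) = 2823 kJ
  Bonds formed (products):
    O-H: 4 × 451 = 1804
    S=O: 4 × 517 = 2068
    Σ(formed) = 3872 kJ
  ΔH_B = 2823 − 3872 = −1049 kJ
ΔH_A − ΔH_B = +1197 kJ, so reaction B has the more negative ΔH; |ΔH_A − ΔH_B| = 1197 kJ.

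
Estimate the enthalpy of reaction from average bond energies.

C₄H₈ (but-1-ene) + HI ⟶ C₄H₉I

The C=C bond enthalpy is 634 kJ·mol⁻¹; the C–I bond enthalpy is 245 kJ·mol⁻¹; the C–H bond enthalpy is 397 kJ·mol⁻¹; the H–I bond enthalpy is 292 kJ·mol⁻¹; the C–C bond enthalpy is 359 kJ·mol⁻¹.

Bonds broken (reactants):
  C–C: 2 × 359 = 718
  C–H: 8 × 397 = 3176
  C=C: 1 × 634 = 634
  H–I: 1 × 292 = 292
  Σ(broken) = 4820 kJ
Bonds formed (products):
  C–C: 3 × 359 = 1077
  C–H: 9 × 397 = 3573
  C–I: 1 × 245 = 245
  Σ(formed) = 4895 kJ
ΔH = Σ(broken) − Σ(formed) = 4820 − 4895 = −75 kJ

ΔH ≈ −75 kJ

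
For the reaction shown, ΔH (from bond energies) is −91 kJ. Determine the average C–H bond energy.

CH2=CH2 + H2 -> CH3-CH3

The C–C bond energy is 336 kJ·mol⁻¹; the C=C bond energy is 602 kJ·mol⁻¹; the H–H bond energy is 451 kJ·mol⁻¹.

Let D be the C–H bond energy.
Σ(broken) = 4×D + 1×602 + 1×451 = 1053 + 4D
Σ(formed) = 1×336 + 6×D = 336 + 6D
ΔH = Σ(broken) − Σ(formed) = (1053 + 4D) − (336 + 6D) = +717 − 2D
Setting this equal to −91 kJ gives 2D = 808, so D = 404 kJ/mol.

D(C–H) ≈ 404 kJ/mol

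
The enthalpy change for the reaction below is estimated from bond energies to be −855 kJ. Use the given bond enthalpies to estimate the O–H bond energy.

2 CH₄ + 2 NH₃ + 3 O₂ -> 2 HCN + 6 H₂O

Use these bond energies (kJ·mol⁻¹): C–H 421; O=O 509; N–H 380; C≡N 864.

D(O–H) ≈ 455 kJ/mol

Let D be the O–H bond energy.
Σ(broken) = 8×421 + 6×380 + 3×509 = 7175
Σ(formed) = 2×864 + 2×421 + 12×D = 2570 + 12D
ΔH = Σ(broken) − Σ(formed) = (7175) − (2570 + 12D) = +4605 − 12D
Setting this equal to −855 kJ gives 12D = 5460, so D = 455 kJ/mol.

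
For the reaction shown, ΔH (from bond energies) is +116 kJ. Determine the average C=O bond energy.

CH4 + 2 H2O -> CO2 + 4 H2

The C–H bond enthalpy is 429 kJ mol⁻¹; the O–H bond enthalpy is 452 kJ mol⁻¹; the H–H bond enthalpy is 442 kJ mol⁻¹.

Let D be the C=O bond energy.
Σ(broken) = 4×429 + 4×452 = 3524
Σ(formed) = 2×D + 4×442 = 1768 + 2D
ΔH = Σ(broken) − Σ(formed) = (3524) − (1768 + 2D) = +1756 − 2D
Setting this equal to +116 kJ gives 2D = 1640, so D = 820 kJ/mol.

D(C=O) ≈ 820 kJ/mol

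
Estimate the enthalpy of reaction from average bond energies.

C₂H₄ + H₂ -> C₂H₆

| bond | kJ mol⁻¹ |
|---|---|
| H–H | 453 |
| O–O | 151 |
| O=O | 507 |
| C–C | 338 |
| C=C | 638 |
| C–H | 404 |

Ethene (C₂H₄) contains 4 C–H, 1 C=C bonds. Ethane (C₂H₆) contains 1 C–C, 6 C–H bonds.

Bonds broken (reactants):
  C–H: 4 × 404 = 1616
  C=C: 1 × 638 = 638
  H–H: 1 × 453 = 453
  Σ(broken) = 2707 kJ
Bonds formed (products):
  C–C: 1 × 338 = 338
  C–H: 6 × 404 = 2424
  Σ(formed) = 2762 kJ
ΔH = Σ(broken) − Σ(formed) = 2707 − 2762 = −55 kJ

ΔH ≈ −55 kJ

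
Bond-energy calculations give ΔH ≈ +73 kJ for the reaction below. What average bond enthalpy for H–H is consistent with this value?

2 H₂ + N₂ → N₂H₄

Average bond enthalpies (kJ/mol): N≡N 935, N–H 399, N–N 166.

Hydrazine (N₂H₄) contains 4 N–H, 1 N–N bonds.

Let D be the H–H bond energy.
Σ(broken) = 2×D + 1×935 = 935 + 2D
Σ(formed) = 4×399 + 1×166 = 1762
ΔH = Σ(broken) − Σ(formed) = (935 + 2D) − (1762) = −827 + 2D
Setting this equal to +73 kJ gives 2D = 900, so D = 450 kJ/mol.

D(H–H) ≈ 450 kJ/mol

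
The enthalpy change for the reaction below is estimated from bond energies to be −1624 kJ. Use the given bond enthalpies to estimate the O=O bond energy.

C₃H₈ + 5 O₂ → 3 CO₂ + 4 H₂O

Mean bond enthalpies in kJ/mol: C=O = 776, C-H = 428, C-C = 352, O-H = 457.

Let D be the O=O bond energy.
Σ(broken) = 2×352 + 8×428 + 5×D = 4128 + 5D
Σ(formed) = 6×776 + 8×457 = 8312
ΔH = Σ(broken) − Σ(formed) = (4128 + 5D) − (8312) = −4184 + 5D
Setting this equal to −1624 kJ gives 5D = 2560, so D = 512 kJ/mol.

D(O=O) ≈ 512 kJ/mol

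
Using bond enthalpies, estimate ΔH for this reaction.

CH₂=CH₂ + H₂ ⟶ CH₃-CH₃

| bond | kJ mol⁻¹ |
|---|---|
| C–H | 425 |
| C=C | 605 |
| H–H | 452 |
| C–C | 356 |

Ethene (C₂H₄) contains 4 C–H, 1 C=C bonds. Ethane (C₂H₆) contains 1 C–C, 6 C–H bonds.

Bonds broken (reactants):
  C–H: 4 × 425 = 1700
  C=C: 1 × 605 = 605
  H–H: 1 × 452 = 452
  Σ(broken) = 2757 kJ
Bonds formed (products):
  C–C: 1 × 356 = 356
  C–H: 6 × 425 = 2550
  Σ(formed) = 2906 kJ
ΔH = Σ(broken) − Σ(formed) = 2757 − 2906 = −149 kJ

ΔH ≈ −149 kJ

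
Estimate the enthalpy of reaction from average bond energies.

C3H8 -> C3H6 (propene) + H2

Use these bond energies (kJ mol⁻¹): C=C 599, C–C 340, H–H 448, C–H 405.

ΔH ≈ +103 kJ

Bonds broken (reactants):
  C–C: 2 × 340 = 680
  C–H: 8 × 405 = 3240
  Σ(broken) = 3920 kJ
Bonds formed (products):
  C–C: 1 × 340 = 340
  C–H: 6 × 405 = 2430
  C=C: 1 × 599 = 599
  H–H: 1 × 448 = 448
  Σ(formed) = 3817 kJ
ΔH = Σ(broken) − Σ(formed) = 3920 − 3817 = +103 kJ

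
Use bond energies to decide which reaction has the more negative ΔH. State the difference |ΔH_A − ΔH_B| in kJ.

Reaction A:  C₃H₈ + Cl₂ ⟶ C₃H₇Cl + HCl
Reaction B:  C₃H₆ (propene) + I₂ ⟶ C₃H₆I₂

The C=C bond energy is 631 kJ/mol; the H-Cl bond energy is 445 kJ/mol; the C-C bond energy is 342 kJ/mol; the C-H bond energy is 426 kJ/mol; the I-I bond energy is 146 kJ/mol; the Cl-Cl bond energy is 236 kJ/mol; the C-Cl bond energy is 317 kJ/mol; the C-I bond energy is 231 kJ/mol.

Reaction A, by 73 kJ

Reaction A:
  Bonds broken (reactants):
    C-C: 2 × 342 = 684
    C-H: 8 × 426 = 3408
    Cl-Cl: 1 × 236 = 236
    Σ(broken) = 4328 kJ
  Bonds formed (products):
    C-C: 2 × 342 = 684
    C-Cl: 1 × 317 = 317
    C-H: 7 × 426 = 2982
    H-Cl: 1 × 445 = 445
    Σ(formed) = 4428 kJ
  ΔH_A = 4328 − 4428 = −100 kJ
Reaction B:
  Bonds broken (reactants):
    C-C: 1 × 342 = 342
    C-H: 6 × 426 = 2556
    C=C: 1 × 631 = 631
    I-I: 1 × 146 = 146
    Σ(broken) = 3675 kJ
  Bonds formed (products):
    C-C: 2 × 342 = 684
    C-H: 6 × 426 = 2556
    C-I: 2 × 231 = 462
    Σ(formed) = 3702 kJ
  ΔH_B = 3675 − 3702 = −27 kJ
ΔH_A − ΔH_B = −73 kJ, so reaction A has the more negative ΔH; |ΔH_A − ΔH_B| = 73 kJ.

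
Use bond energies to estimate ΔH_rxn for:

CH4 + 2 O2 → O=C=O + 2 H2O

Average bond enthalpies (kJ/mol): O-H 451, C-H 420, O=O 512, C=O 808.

Bonds broken (reactants):
  C-H: 4 × 420 = 1680
  O=O: 2 × 512 = 1024
  Σ(broken) = 2704 kJ
Bonds formed (products):
  C=O: 2 × 808 = 1616
  O-H: 4 × 451 = 1804
  Σ(formed) = 3420 kJ
ΔH = Σ(broken) − Σ(formed) = 2704 − 3420 = −716 kJ

ΔH ≈ −716 kJ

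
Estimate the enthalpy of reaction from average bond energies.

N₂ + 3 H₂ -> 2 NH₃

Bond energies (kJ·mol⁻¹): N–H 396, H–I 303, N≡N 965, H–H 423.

ΔH ≈ −142 kJ

Bonds broken (reactants):
  H–H: 3 × 423 = 1269
  N≡N: 1 × 965 = 965
  Σ(broken) = 2234 kJ
Bonds formed (products):
  N–H: 6 × 396 = 2376
  Σ(formed) = 2376 kJ
ΔH = Σ(broken) − Σ(formed) = 2234 − 2376 = −142 kJ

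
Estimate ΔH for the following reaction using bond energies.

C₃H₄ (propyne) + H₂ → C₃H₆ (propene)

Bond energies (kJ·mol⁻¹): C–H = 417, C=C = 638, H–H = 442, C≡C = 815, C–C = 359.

ΔH ≈ −215 kJ

Bonds broken (reactants):
  C≡C: 1 × 815 = 815
  C–C: 1 × 359 = 359
  C–H: 4 × 417 = 1668
  H–H: 1 × 442 = 442
  Σ(broken) = 3284 kJ
Bonds formed (products):
  C–C: 1 × 359 = 359
  C–H: 6 × 417 = 2502
  C=C: 1 × 638 = 638
  Σ(formed) = 3499 kJ
ΔH = Σ(broken) − Σ(formed) = 3284 − 3499 = −215 kJ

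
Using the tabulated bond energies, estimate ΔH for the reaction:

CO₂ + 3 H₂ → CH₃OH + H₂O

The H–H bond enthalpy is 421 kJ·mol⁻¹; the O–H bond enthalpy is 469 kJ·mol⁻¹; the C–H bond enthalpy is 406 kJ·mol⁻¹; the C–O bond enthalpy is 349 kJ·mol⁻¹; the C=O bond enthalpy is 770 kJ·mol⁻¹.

Bonds broken (reactants):
  C=O: 2 × 770 = 1540
  H–H: 3 × 421 = 1263
  Σ(broken) = 2803 kJ
Bonds formed (products):
  C–H: 3 × 406 = 1218
  C–O: 1 × 349 = 349
  O–H: 3 × 469 = 1407
  Σ(formed) = 2974 kJ
ΔH = Σ(broken) − Σ(formed) = 2803 − 2974 = −171 kJ

ΔH ≈ −171 kJ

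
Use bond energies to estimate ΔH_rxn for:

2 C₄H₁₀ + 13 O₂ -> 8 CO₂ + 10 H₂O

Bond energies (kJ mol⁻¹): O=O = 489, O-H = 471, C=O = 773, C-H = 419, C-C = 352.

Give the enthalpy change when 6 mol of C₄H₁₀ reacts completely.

Bonds broken (reactants):
  C-C: 6 × 352 = 2112
  C-H: 20 × 419 = 8380
  O=O: 13 × 489 = 6357
  Σ(broken) = 16849 kJ
Bonds formed (products):
  C=O: 16 × 773 = 12368
  O-H: 20 × 471 = 9420
  Σ(formed) = 21788 kJ
ΔH = Σ(broken) − Σ(formed) = 16849 − 21788 = −4939 kJ
For 3× the reaction as written: 3 × (−4939) = −14817 kJ

ΔH = −14817 kJ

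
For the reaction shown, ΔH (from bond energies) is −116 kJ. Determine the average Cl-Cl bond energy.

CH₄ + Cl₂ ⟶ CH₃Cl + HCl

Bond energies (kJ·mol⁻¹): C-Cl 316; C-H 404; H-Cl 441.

Let D be the Cl-Cl bond energy.
Σ(broken) = 4×404 + 1×D = 1616 + D
Σ(formed) = 1×316 + 3×404 + 1×441 = 1969
ΔH = Σ(broken) − Σ(formed) = (1616 + D) − (1969) = −353 + D
Setting this equal to −116 kJ gives D = 237 kJ/mol.

D(Cl-Cl) ≈ 237 kJ/mol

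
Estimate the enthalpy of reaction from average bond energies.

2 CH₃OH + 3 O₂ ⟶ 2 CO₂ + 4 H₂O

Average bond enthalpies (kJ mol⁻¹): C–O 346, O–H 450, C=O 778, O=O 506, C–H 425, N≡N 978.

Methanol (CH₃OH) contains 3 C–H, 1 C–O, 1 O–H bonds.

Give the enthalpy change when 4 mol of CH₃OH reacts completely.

ΔH = −2104 kJ

Bonds broken (reactants):
  C–H: 6 × 425 = 2550
  C–O: 2 × 346 = 692
  O–H: 2 × 450 = 900
  O=O: 3 × 506 = 1518
  Σ(broken) = 5660 kJ
Bonds formed (products):
  C=O: 4 × 778 = 3112
  O–H: 8 × 450 = 3600
  Σ(formed) = 6712 kJ
ΔH = Σ(broken) − Σ(formed) = 5660 − 6712 = −1052 kJ
For 2× the reaction as written: 2 × (−1052) = −2104 kJ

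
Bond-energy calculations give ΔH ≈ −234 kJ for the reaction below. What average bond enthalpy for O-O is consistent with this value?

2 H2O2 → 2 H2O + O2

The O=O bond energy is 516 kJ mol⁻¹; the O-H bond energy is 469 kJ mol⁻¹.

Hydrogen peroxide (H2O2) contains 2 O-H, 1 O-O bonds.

D(O-O) ≈ 141 kJ/mol

Let D be the O-O bond energy.
Σ(broken) = 4×469 + 2×D = 1876 + 2D
Σ(formed) = 4×469 + 1×516 = 2392
ΔH = Σ(broken) − Σ(formed) = (1876 + 2D) − (2392) = −516 + 2D
Setting this equal to −234 kJ gives 2D = 282, so D = 141 kJ/mol.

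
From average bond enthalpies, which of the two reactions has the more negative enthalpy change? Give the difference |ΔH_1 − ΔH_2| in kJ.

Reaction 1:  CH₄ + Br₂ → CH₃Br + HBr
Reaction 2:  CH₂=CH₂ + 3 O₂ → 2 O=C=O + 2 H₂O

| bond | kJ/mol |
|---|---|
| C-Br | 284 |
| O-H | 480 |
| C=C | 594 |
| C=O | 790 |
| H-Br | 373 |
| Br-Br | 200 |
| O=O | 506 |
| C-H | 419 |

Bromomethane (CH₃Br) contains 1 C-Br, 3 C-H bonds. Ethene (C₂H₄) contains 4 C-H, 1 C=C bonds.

Reaction 2, by 1254 kJ

Reaction 1:
  Bonds broken (reactants):
    Br-Br: 1 × 200 = 200
    C-H: 4 × 419 = 1676
    Σ(broken) = 1876 kJ
  Bonds formed (products):
    C-Br: 1 × 284 = 284
    C-H: 3 × 419 = 1257
    H-Br: 1 × 373 = 373
    Σ(formed) = 1914 kJ
  ΔH_1 = 1876 − 1914 = −38 kJ
Reaction 2:
  Bonds broken (reactants):
    C-H: 4 × 419 = 1676
    C=C: 1 × 594 = 594
    O=O: 3 × 506 = 1518
    Σ(broken) = 3788 kJ
  Bonds formed (products):
    C=O: 4 × 790 = 3160
    O-H: 4 × 480 = 1920
    Σ(formed) = 5080 kJ
  ΔH_2 = 3788 − 5080 = −1292 kJ
ΔH_1 − ΔH_2 = +1254 kJ, so reaction 2 has the more negative ΔH; |ΔH_1 − ΔH_2| = 1254 kJ.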